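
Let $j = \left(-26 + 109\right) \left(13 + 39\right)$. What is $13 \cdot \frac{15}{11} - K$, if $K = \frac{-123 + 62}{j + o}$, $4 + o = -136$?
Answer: $\frac{814991}{45936} \approx 17.742$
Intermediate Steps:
$j = 4316$ ($j = 83 \cdot 52 = 4316$)
$o = -140$ ($o = -4 - 136 = -140$)
$K = - \frac{61}{4176}$ ($K = \frac{-123 + 62}{4316 - 140} = - \frac{61}{4176} \approx -0.014607$)
$13 \cdot \frac{15}{11} - K = 13 \cdot \frac{15}{11} - - \frac{61}{4176} = 13 \cdot 15 \cdot \frac{1}{11} + \frac{61}{4176} = 13 \cdot \frac{15}{11} + \frac{61}{4176} = \frac{195}{11} + \frac{61}{4176} = \frac{814991}{45936}$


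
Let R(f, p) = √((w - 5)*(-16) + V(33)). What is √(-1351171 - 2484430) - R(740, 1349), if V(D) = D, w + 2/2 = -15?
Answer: -3*√41 + I*√3835601 ≈ -19.209 + 1958.5*I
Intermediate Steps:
w = -16 (w = -1 - 15 = -16)
R(f, p) = 3*√41 (R(f, p) = √((-16 - 5)*(-16) + 33) = √(-21*(-16) + 33) = √(336 + 33) = √369 = 3*√41)
√(-1351171 - 2484430) - R(740, 1349) = √(-1351171 - 2484430) - 3*√41 = √(-3835601) - 3*√41 = I*√3835601 - 3*√41 = -3*√41 + I*√3835601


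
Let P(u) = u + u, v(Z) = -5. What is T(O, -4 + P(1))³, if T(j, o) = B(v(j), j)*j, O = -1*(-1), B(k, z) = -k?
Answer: 125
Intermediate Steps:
P(u) = 2*u
O = 1
T(j, o) = 5*j (T(j, o) = (-1*(-5))*j = 5*j)
T(O, -4 + P(1))³ = (5*1)³ = 5³ = 125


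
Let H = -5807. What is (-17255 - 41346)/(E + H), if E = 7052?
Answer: -58601/1245 ≈ -47.069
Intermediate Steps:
(-17255 - 41346)/(E + H) = (-17255 - 41346)/(7052 - 5807) = -58601/1245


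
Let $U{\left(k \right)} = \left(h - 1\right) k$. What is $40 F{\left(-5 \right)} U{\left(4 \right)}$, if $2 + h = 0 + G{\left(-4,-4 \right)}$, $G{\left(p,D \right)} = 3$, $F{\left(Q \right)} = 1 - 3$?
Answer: $0$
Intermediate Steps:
$F{\left(Q \right)} = -2$ ($F{\left(Q \right)} = 1 - 3 = -2$)
$h = 1$ ($h = -2 + \left(0 + 3\right) = -2 + 3 = 1$)
$U{\left(k \right)} = 0$ ($U{\left(k \right)} = \left(1 - 1\right) k = 0 k = 0$)
$40 F{\left(-5 \right)} U{\left(4 \right)} = 40 \left(-2\right) 0 = \left(-80\right) 0 = 0$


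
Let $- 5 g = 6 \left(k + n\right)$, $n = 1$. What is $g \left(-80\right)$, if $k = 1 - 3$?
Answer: $-96$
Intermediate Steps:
$k = -2$ ($k = 1 - 3 = -2$)
$g = \frac{6}{5}$ ($g = - \frac{6 \left(-2 + 1\right)}{5} = - \frac{6 \left(-1\right)}{5} = \left(- \frac{1}{5}\right) \left(-6\right) = \frac{6}{5} \approx 1.2$)
$g \left(-80\right) = \frac{6}{5} \left(-80\right) = -96$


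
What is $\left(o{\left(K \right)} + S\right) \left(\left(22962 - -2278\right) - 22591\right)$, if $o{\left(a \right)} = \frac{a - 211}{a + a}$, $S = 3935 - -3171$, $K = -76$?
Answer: $\frac{2861976951}{152} \approx 1.8829 \cdot 10^{7}$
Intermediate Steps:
$S = 7106$ ($S = 3935 + 3171 = 7106$)
$o{\left(a \right)} = \frac{-211 + a}{2 a}$
$\left(o{\left(K \right)} + S\right) \left(\left(22962 - -2278\right) - 22591\right) = \left(\frac{-211 - 76}{2 \left(-76\right)} + 7106\right) \left(\left(22962 - -2278\right) - 22591\right) = \left(\frac{1}{2} \left(- \frac{1}{76}\right) \left(-287\right) + 7106\right) \left(\left(22962 + 2278\right) - 22591\right) = \left(\frac{287}{152} + 7106\right) \left(25240 - 22591\right) = \frac{1080399}{152} \cdot 2649 = \frac{2861976951}{152}$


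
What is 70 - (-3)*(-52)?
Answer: -86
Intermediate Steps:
70 - (-3)*(-52) = 70 - 1*156 = 70 - 156 = -86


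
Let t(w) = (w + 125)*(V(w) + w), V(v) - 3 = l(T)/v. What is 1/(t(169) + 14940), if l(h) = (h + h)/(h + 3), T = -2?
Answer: 169/11069676 ≈ 1.5267e-5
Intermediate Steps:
l(h) = 2*h/(3 + h) (l(h) = (2*h)/(3 + h) = 2*h/(3 + h))
V(v) = 3 - 4/v (V(v) = 3 + (2*(-2)/(3 - 2))/v = 3 + (2*(-2)/1)/v = 3 + (2*(-2)*1)/v = 3 - 4/v)
t(w) = (125 + w)*(3 + w - 4/w) (t(w) = (w + 125)*((3 - 4/w) + w) = (125 + w)*(3 + w - 4/w))
1/(t(169) + 14940) = 1/((371 + 169² - 500/169 + 128*169) + 14940) = 1/((371 + 28561 - 500*1/169 + 21632) + 14940) = 1/((371 + 28561 - 500/169 + 21632) + 14940) = 1/(8544816/169 + 14940) = 1/(11069676/169) = 169/11069676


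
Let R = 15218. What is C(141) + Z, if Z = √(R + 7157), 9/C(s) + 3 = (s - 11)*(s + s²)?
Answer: 3/867619 + 5*√895 ≈ 149.58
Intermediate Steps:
C(s) = 9/(-3 + (-11 + s)*(s + s²)) (C(s) = 9/(-3 + (s - 11)*(s + s²)) = 9/(-3 + (-11 + s)*(s + s²)))
Z = 5*√895 (Z = √(15218 + 7157) = √22375 = 5*√895 ≈ 149.58)
C(141) + Z = 9/(-3 + 141³ - 11*141 - 10*141²) + 5*√895 = 9/(-3 + 2803221 - 1551 - 10*19881) + 5*√895 = 9/(-3 + 2803221 - 1551 - 198810) + 5*√895 = 9/2602857 + 5*√895 = 9*(1/2602857) + 5*√895 = 3/867619 + 5*√895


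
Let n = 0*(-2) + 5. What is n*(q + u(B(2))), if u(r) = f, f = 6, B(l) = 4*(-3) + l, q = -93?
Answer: -435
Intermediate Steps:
B(l) = -12 + l
u(r) = 6
n = 5 (n = 0 + 5 = 5)
n*(q + u(B(2))) = 5*(-93 + 6) = 5*(-87) = -435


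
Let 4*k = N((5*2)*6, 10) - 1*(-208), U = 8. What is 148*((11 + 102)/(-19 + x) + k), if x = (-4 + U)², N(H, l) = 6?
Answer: 7030/3 ≈ 2343.3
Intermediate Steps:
x = 16 (x = (-4 + 8)² = 4² = 16)
k = 107/2 (k = (6 - 1*(-208))/4 = (6 + 208)/4 = (¼)*214 = 107/2 ≈ 53.500)
148*((11 + 102)/(-19 + x) + k) = 148*((11 + 102)/(-19 + 16) + 107/2) = 148*(113/(-3) + 107/2) = 148*(113*(-⅓) + 107/2) = 148*(-113/3 + 107/2) = 148*(95/6) = 7030/3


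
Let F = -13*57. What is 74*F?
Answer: -54834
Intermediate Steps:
F = -741
74*F = 74*(-741) = -54834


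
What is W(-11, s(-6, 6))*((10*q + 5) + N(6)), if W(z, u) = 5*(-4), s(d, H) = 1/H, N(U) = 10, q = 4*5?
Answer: -4300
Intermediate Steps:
q = 20
W(z, u) = -20
W(-11, s(-6, 6))*((10*q + 5) + N(6)) = -20*((10*20 + 5) + 10) = -20*((200 + 5) + 10) = -20*(205 + 10) = -20*215 = -4300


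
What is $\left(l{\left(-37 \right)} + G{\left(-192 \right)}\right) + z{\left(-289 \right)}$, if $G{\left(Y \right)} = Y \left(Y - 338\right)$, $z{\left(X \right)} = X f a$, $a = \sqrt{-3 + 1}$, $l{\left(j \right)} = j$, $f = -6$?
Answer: $101723 + 1734 i \sqrt{2} \approx 1.0172 \cdot 10^{5} + 2452.2 i$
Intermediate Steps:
$a = i \sqrt{2}$ ($a = \sqrt{-2} = i \sqrt{2} \approx 1.4142 i$)
$z{\left(X \right)} = - 6 i X \sqrt{2}$ ($z{\left(X \right)} = X \left(-6\right) i \sqrt{2} = - 6 X i \sqrt{2} = - 6 i X \sqrt{2}$)
$G{\left(Y \right)} = Y \left(-338 + Y\right)$
$\left(l{\left(-37 \right)} + G{\left(-192 \right)}\right) + z{\left(-289 \right)} = \left(-37 - 192 \left(-338 - 192\right)\right) - 6 i \left(-289\right) \sqrt{2} = \left(-37 - -101760\right) + 1734 i \sqrt{2} = \left(-37 + 101760\right) + 1734 i \sqrt{2} = 101723 + 1734 i \sqrt{2}$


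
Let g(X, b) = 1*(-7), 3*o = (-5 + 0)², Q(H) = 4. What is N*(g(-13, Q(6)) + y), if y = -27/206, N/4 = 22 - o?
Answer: -120458/309 ≈ -389.83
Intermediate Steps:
o = 25/3 (o = (-5 + 0)²/3 = (⅓)*(-5)² = (⅓)*25 = 25/3 ≈ 8.3333)
g(X, b) = -7
N = 164/3 (N = 4*(22 - 1*25/3) = 4*(22 - 25/3) = 4*(41/3) = 164/3 ≈ 54.667)
y = -27/206 (y = -27*1/206 = -27/206 ≈ -0.13107)
N*(g(-13, Q(6)) + y) = 164*(-7 - 27/206)/3 = (164/3)*(-1469/206) = -120458/309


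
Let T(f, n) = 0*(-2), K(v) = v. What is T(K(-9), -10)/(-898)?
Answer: 0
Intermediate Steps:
T(f, n) = 0
T(K(-9), -10)/(-898) = 0/(-898) = 0*(-1/898) = 0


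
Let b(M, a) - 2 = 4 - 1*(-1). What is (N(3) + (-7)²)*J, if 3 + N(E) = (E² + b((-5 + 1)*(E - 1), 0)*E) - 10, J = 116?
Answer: 7656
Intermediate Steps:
b(M, a) = 7 (b(M, a) = 2 + (4 - 1*(-1)) = 2 + (4 + 1) = 2 + 5 = 7)
N(E) = -13 + E² + 7*E (N(E) = -3 + ((E² + 7*E) - 10) = -3 + (-10 + E² + 7*E) = -13 + E² + 7*E)
(N(3) + (-7)²)*J = ((-13 + 3² + 7*3) + (-7)²)*116 = ((-13 + 9 + 21) + 49)*116 = (17 + 49)*116 = 66*116 = 7656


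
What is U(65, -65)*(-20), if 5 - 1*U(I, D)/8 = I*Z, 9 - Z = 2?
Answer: 72000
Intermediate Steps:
Z = 7 (Z = 9 - 1*2 = 9 - 2 = 7)
U(I, D) = 40 - 56*I (U(I, D) = 40 - 8*I*7 = 40 - 56*I)
U(65, -65)*(-20) = (40 - 56*65)*(-20) = (40 - 3640)*(-20) = -3600*(-20) = 72000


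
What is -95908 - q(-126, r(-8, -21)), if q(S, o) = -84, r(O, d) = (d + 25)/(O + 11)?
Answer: -95824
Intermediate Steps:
r(O, d) = (25 + d)/(11 + O)
-95908 - q(-126, r(-8, -21)) = -95908 - 1*(-84) = -95908 + 84 = -95824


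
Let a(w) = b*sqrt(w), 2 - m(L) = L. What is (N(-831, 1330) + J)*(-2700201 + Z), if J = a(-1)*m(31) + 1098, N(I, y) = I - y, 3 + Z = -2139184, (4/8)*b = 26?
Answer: 5144269444 + 7297797104*I ≈ 5.1443e+9 + 7.2978e+9*I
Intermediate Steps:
b = 52 (b = 2*26 = 52)
Z = -2139187 (Z = -3 - 2139184 = -2139187)
m(L) = 2 - L
a(w) = 52*sqrt(w)
J = 1098 - 1508*I (J = (52*sqrt(-1))*(2 - 1*31) + 1098 = (52*I)*(2 - 31) + 1098 = (52*I)*(-29) + 1098 = -1508*I + 1098 = 1098 - 1508*I ≈ 1098.0 - 1508.0*I)
(N(-831, 1330) + J)*(-2700201 + Z) = ((-831 - 1*1330) + (1098 - 1508*I))*(-2700201 - 2139187) = ((-831 - 1330) + (1098 - 1508*I))*(-4839388) = (-2161 + (1098 - 1508*I))*(-4839388) = (-1063 - 1508*I)*(-4839388) = 5144269444 + 7297797104*I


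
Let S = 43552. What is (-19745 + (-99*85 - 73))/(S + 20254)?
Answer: -28233/63806 ≈ -0.44248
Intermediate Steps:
(-19745 + (-99*85 - 73))/(S + 20254) = (-19745 + (-99*85 - 73))/(43552 + 20254) = (-19745 + (-8415 - 73))/63806 = (-19745 - 8488)*(1/63806) = -28233*1/63806 = -28233/63806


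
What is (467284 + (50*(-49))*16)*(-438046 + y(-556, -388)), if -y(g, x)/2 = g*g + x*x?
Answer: -581083790104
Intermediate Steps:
y(g, x) = -2*g² - 2*x² (y(g, x) = -2*(g*g + x*x) = -2*(g² + x²) = -2*g² - 2*x²)
(467284 + (50*(-49))*16)*(-438046 + y(-556, -388)) = (467284 + (50*(-49))*16)*(-438046 + (-2*(-556)² - 2*(-388)²)) = (467284 - 2450*16)*(-438046 + (-2*309136 - 2*150544)) = (467284 - 39200)*(-438046 + (-618272 - 301088)) = 428084*(-438046 - 919360) = 428084*(-1357406) = -581083790104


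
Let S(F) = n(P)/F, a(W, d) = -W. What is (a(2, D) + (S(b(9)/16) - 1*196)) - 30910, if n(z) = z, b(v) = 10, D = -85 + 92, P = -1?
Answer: -155548/5 ≈ -31110.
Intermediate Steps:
D = 7
S(F) = -1/F
(a(2, D) + (S(b(9)/16) - 1*196)) - 30910 = (-1*2 + (-1/(10/16) - 1*196)) - 30910 = (-2 + (-1/(10*(1/16)) - 196)) - 30910 = (-2 + (-1/5/8 - 196)) - 30910 = (-2 + (-1*8/5 - 196)) - 30910 = (-2 + (-8/5 - 196)) - 30910 = (-2 - 988/5) - 30910 = -998/5 - 30910 = -155548/5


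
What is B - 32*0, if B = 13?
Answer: 13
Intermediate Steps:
B - 32*0 = 13 - 32*0 = 13 + 0 = 13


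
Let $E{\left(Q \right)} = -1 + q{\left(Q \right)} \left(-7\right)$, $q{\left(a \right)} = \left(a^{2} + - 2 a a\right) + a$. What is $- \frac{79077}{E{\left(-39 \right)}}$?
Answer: $- \frac{79077}{10919} \approx -7.2421$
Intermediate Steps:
$q{\left(a \right)} = a - a^{2}$ ($q{\left(a \right)} = \left(a^{2} - 2 a^{2}\right) + a = - a^{2} + a = a - a^{2}$)
$E{\left(Q \right)} = -1 - 7 Q \left(1 - Q\right)$ ($E{\left(Q \right)} = -1 + Q \left(1 - Q\right) \left(-7\right) = -1 - 7 Q \left(1 - Q\right)$)
$- \frac{79077}{E{\left(-39 \right)}} = - \frac{79077}{-1 + 7 \left(-39\right) \left(-1 - 39\right)} = - \frac{79077}{-1 + 7 \left(-39\right) \left(-40\right)} = - \frac{79077}{-1 + 10920} = - \frac{79077}{10919}$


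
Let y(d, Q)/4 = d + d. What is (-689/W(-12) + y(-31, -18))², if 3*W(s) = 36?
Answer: 13432225/144 ≈ 93279.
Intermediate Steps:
y(d, Q) = 8*d (y(d, Q) = 4*(d + d) = 4*(2*d) = 8*d)
W(s) = 12 (W(s) = (⅓)*36 = 12)
(-689/W(-12) + y(-31, -18))² = (-689/12 + 8*(-31))² = (-689*1/12 - 248)² = (-689/12 - 248)² = (-3665/12)² = 13432225/144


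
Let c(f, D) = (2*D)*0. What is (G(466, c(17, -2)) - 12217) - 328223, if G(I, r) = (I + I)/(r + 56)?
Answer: -4765927/14 ≈ -3.4042e+5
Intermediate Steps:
c(f, D) = 0
G(I, r) = 2*I/(56 + r) (G(I, r) = (2*I)/(56 + r) = 2*I/(56 + r))
(G(466, c(17, -2)) - 12217) - 328223 = (2*466/(56 + 0) - 12217) - 328223 = (2*466/56 - 12217) - 328223 = (2*466*(1/56) - 12217) - 328223 = (233/14 - 12217) - 328223 = -170805/14 - 328223 = -4765927/14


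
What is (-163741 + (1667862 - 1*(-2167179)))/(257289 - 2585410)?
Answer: -3671300/2328121 ≈ -1.5769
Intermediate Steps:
(-163741 + (1667862 - 1*(-2167179)))/(257289 - 2585410) = (-163741 + (1667862 + 2167179))/(-2328121) = (-163741 + 3835041)*(-1/2328121) = 3671300*(-1/2328121) = -3671300/2328121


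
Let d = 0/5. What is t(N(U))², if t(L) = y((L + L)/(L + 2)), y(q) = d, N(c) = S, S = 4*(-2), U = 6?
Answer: 0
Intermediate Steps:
S = -8
N(c) = -8
d = 0 (d = 0*(⅕) = 0)
y(q) = 0
t(L) = 0
t(N(U))² = 0² = 0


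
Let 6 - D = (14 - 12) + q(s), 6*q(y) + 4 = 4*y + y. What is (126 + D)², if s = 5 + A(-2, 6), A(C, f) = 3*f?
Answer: 49729/4 ≈ 12432.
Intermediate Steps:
s = 23 (s = 5 + 3*6 = 5 + 18 = 23)
q(y) = -⅔ + 5*y/6 (q(y) = -⅔ + (4*y + y)/6 = -⅔ + (5*y)/6 = -⅔ + 5*y/6)
D = -29/2 (D = 6 - ((14 - 12) + (-⅔ + (⅚)*23)) = 6 - (2 + (-⅔ + 115/6)) = 6 - (2 + 37/2) = 6 - 1*41/2 = 6 - 41/2 = -29/2 ≈ -14.500)
(126 + D)² = (126 - 29/2)² = (223/2)² = 49729/4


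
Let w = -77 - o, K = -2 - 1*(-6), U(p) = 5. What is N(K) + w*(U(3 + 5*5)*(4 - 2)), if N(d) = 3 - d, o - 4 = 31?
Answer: -1121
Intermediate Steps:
o = 35 (o = 4 + 31 = 35)
K = 4 (K = -2 + 6 = 4)
w = -112 (w = -77 - 1*35 = -77 - 35 = -112)
N(K) + w*(U(3 + 5*5)*(4 - 2)) = (3 - 1*4) - 560*(4 - 2) = (3 - 4) - 560*2 = -1 - 112*10 = -1 - 1120 = -1121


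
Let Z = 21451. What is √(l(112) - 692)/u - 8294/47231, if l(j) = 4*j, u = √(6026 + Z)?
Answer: -8294/47231 + 2*I*√186233/9159 ≈ -0.17561 + 0.094235*I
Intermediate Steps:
u = 3*√3053 (u = √(6026 + 21451) = √27477 = 3*√3053 ≈ 165.76)
√(l(112) - 692)/u - 8294/47231 = √(4*112 - 692)/((3*√3053)) - 8294/47231 = √(448 - 692)*(√3053/9159) - 8294*1/47231 = √(-244)*(√3053/9159) - 8294/47231 = (2*I*√61)*(√3053/9159) - 8294/47231 = 2*I*√186233/9159 - 8294/47231 = -8294/47231 + 2*I*√186233/9159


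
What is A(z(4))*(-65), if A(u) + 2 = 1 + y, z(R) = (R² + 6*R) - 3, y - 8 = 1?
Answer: -520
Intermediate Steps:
y = 9 (y = 8 + 1 = 9)
z(R) = -3 + R² + 6*R
A(u) = 8 (A(u) = -2 + (1 + 9) = -2 + 10 = 8)
A(z(4))*(-65) = 8*(-65) = -520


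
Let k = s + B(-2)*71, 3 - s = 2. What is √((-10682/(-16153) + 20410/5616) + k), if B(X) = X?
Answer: I*√46226818642218/581508 ≈ 11.692*I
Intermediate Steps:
s = 1 (s = 3 - 1*2 = 3 - 2 = 1)
k = -141 (k = 1 - 2*71 = 1 - 142 = -141)
√((-10682/(-16153) + 20410/5616) + k) = √((-10682/(-16153) + 20410/5616) - 141) = √((-10682*(-1/16153) + 20410*(1/5616)) - 141) = √((10682/16153 + 785/216) - 141) = √(14987417/3489048 - 141) = √(-476968351/3489048) = I*√46226818642218/581508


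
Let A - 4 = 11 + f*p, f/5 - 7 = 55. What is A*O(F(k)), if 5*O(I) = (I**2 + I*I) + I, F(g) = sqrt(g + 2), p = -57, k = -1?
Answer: -10593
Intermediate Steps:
f = 310 (f = 35 + 5*55 = 35 + 275 = 310)
F(g) = sqrt(2 + g)
O(I) = I/5 + 2*I**2/5 (O(I) = ((I**2 + I*I) + I)/5 = ((I**2 + I**2) + I)/5 = (2*I**2 + I)/5 = (I + 2*I**2)/5 = I/5 + 2*I**2/5)
A = -17655 (A = 4 + (11 + 310*(-57)) = 4 + (11 - 17670) = 4 - 17659 = -17655)
A*O(F(k)) = -3531*sqrt(2 - 1)*(1 + 2*sqrt(2 - 1)) = -3531*sqrt(1)*(1 + 2*sqrt(1)) = -3531*(1 + 2*1) = -3531*(1 + 2) = -3531*3 = -17655*3/5 = -10593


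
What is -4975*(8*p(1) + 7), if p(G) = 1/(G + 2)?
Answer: -144275/3 ≈ -48092.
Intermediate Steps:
p(G) = 1/(2 + G)
-4975*(8*p(1) + 7) = -4975*(8/(2 + 1) + 7) = -4975*(8/3 + 7) = -4975*29/3 = -144275/3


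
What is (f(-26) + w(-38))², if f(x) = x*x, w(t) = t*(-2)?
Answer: 565504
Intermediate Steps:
w(t) = -2*t
f(x) = x²
(f(-26) + w(-38))² = ((-26)² - 2*(-38))² = (676 + 76)² = 752² = 565504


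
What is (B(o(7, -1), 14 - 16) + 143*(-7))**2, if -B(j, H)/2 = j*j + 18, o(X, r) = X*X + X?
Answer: 53421481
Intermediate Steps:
o(X, r) = X + X**2 (o(X, r) = X**2 + X = X + X**2)
B(j, H) = -36 - 2*j**2 (B(j, H) = -2*(j*j + 18) = -2*(j**2 + 18) = -2*(18 + j**2) = -36 - 2*j**2)
(B(o(7, -1), 14 - 16) + 143*(-7))**2 = ((-36 - 2*49*(1 + 7)**2) + 143*(-7))**2 = ((-36 - 2*(7*8)**2) - 1001)**2 = ((-36 - 2*56**2) - 1001)**2 = ((-36 - 2*3136) - 1001)**2 = ((-36 - 6272) - 1001)**2 = (-6308 - 1001)**2 = (-7309)**2 = 53421481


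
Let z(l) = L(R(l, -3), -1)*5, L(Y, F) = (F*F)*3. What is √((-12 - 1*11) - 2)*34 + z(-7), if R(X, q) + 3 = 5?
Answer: 15 + 170*I ≈ 15.0 + 170.0*I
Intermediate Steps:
R(X, q) = 2 (R(X, q) = -3 + 5 = 2)
L(Y, F) = 3*F² (L(Y, F) = F²*3 = 3*F²)
z(l) = 15 (z(l) = (3*(-1)²)*5 = (3*1)*5 = 3*5 = 15)
√((-12 - 1*11) - 2)*34 + z(-7) = √((-12 - 1*11) - 2)*34 + 15 = √((-12 - 11) - 2)*34 + 15 = √(-23 - 2)*34 + 15 = √(-25)*34 + 15 = (5*I)*34 + 15 = 170*I + 15 = 15 + 170*I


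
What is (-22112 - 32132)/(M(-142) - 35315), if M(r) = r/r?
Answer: 27122/17657 ≈ 1.5360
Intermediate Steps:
M(r) = 1
(-22112 - 32132)/(M(-142) - 35315) = (-22112 - 32132)/(1 - 35315) = -54244/(-35314) = -54244*(-1/35314) = 27122/17657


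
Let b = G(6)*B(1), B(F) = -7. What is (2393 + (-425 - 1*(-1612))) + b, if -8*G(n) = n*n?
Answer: 7223/2 ≈ 3611.5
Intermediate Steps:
G(n) = -n²/8 (G(n) = -n*n/8 = -n²/8)
b = 63/2 (b = -⅛*6²*(-7) = -⅛*36*(-7) = -9/2*(-7) = 63/2 ≈ 31.500)
(2393 + (-425 - 1*(-1612))) + b = (2393 + (-425 - 1*(-1612))) + 63/2 = (2393 + (-425 + 1612)) + 63/2 = (2393 + 1187) + 63/2 = 3580 + 63/2 = 7223/2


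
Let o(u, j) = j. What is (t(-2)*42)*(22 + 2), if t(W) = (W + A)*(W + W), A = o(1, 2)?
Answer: 0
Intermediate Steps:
A = 2
t(W) = 2*W*(2 + W) (t(W) = (W + 2)*(W + W) = (2 + W)*(2*W) = 2*W*(2 + W))
(t(-2)*42)*(22 + 2) = ((2*(-2)*(2 - 2))*42)*(22 + 2) = ((2*(-2)*0)*42)*24 = (0*42)*24 = 0*24 = 0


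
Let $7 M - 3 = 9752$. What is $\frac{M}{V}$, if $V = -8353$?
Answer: $- \frac{9755}{58471} \approx -0.16683$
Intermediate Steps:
$M = \frac{9755}{7}$ ($M = \frac{3}{7} + \frac{1}{7} \cdot 9752 = \frac{3}{7} + \frac{9752}{7} = \frac{9755}{7} \approx 1393.6$)
$\frac{M}{V} = \frac{9755}{7 \left(-8353\right)} = \frac{9755}{7} \left(- \frac{1}{8353}\right) = - \frac{9755}{58471}$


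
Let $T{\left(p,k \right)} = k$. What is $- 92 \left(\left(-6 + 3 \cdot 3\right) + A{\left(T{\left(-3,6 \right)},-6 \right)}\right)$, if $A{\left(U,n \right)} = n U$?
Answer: $3036$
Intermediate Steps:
$A{\left(U,n \right)} = U n$
$- 92 \left(\left(-6 + 3 \cdot 3\right) + A{\left(T{\left(-3,6 \right)},-6 \right)}\right) = - 92 \left(\left(-6 + 3 \cdot 3\right) + 6 \left(-6\right)\right) = - 92 \left(\left(-6 + 9\right) - 36\right) = - 92 \left(3 - 36\right) = \left(-92\right) \left(-33\right) = 3036$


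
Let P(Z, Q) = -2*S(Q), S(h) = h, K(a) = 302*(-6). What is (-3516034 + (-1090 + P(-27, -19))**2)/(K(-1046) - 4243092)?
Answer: 401555/707484 ≈ 0.56758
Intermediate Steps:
K(a) = -1812
P(Z, Q) = -2*Q
(-3516034 + (-1090 + P(-27, -19))**2)/(K(-1046) - 4243092) = (-3516034 + (-1090 - 2*(-19))**2)/(-1812 - 4243092) = (-3516034 + (-1090 + 38)**2)/(-4244904) = (-3516034 + (-1052)**2)*(-1/4244904) = (-3516034 + 1106704)*(-1/4244904) = -2409330*(-1/4244904) = 401555/707484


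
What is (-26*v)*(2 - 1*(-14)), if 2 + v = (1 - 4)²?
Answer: -2912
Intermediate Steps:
v = 7 (v = -2 + (1 - 4)² = -2 + (-3)² = -2 + 9 = 7)
(-26*v)*(2 - 1*(-14)) = (-26*7)*(2 - 1*(-14)) = -182*(2 + 14) = -182*16 = -2912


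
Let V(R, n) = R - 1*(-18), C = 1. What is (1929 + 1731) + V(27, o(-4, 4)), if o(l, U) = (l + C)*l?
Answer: 3705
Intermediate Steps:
o(l, U) = l*(1 + l) (o(l, U) = (l + 1)*l = (1 + l)*l = l*(1 + l))
V(R, n) = 18 + R (V(R, n) = R + 18 = 18 + R)
(1929 + 1731) + V(27, o(-4, 4)) = (1929 + 1731) + (18 + 27) = 3660 + 45 = 3705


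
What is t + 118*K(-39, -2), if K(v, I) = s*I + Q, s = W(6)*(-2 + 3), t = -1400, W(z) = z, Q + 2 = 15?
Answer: -1282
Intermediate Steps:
Q = 13 (Q = -2 + 15 = 13)
s = 6 (s = 6*(-2 + 3) = 6*1 = 6)
K(v, I) = 13 + 6*I (K(v, I) = 6*I + 13 = 13 + 6*I)
t + 118*K(-39, -2) = -1400 + 118*(13 + 6*(-2)) = -1400 + 118*(13 - 12) = -1400 + 118*1 = -1400 + 118 = -1282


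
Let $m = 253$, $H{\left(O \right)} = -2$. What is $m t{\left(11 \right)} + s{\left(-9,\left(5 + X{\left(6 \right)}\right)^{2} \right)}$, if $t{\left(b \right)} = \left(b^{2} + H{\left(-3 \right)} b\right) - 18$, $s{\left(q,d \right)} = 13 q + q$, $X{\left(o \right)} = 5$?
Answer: $20367$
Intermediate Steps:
$s{\left(q,d \right)} = 14 q$
$t{\left(b \right)} = -18 + b^{2} - 2 b$ ($t{\left(b \right)} = \left(b^{2} - 2 b\right) - 18 = -18 + b^{2} - 2 b$)
$m t{\left(11 \right)} + s{\left(-9,\left(5 + X{\left(6 \right)}\right)^{2} \right)} = 253 \left(-18 + 11^{2} - 22\right) + 14 \left(-9\right) = 253 \left(-18 + 121 - 22\right) - 126 = 253 \cdot 81 - 126 = 20493 - 126 = 20367$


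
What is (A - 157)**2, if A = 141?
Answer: 256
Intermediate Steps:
(A - 157)**2 = (141 - 157)**2 = (-16)**2 = 256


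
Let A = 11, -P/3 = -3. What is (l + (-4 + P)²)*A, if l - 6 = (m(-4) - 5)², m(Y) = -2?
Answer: 880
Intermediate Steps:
P = 9 (P = -3*(-3) = 9)
l = 55 (l = 6 + (-2 - 5)² = 6 + (-7)² = 6 + 49 = 55)
(l + (-4 + P)²)*A = (55 + (-4 + 9)²)*11 = (55 + 5²)*11 = (55 + 25)*11 = 80*11 = 880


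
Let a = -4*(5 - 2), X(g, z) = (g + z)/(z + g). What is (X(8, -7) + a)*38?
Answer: -418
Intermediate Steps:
X(g, z) = 1 (X(g, z) = (g + z)/(g + z) = 1)
a = -12 (a = -4*3 = -12)
(X(8, -7) + a)*38 = (1 - 12)*38 = -11*38 = -418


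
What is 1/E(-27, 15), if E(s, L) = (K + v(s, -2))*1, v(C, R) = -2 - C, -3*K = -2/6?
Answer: 9/226 ≈ 0.039823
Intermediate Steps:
K = 1/9 (K = -(-2)/(3*6) = -1/3*(-1/3) = 1/9 ≈ 0.11111)
E(s, L) = -17/9 - s (E(s, L) = (1/9 + (-2 - s))*1 = (-17/9 - s)*1 = -17/9 - s)
1/E(-27, 15) = 1/(-17/9 - 1*(-27)) = 1/(-17/9 + 27) = 1/(226/9) = 9/226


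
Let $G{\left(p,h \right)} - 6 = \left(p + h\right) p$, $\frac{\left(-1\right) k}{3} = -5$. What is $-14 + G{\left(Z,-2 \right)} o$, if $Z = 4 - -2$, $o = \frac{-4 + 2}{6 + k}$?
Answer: $- \frac{118}{7} \approx -16.857$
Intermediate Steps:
$k = 15$ ($k = \left(-3\right) \left(-5\right) = 15$)
$o = - \frac{2}{21}$ ($o = \frac{-4 + 2}{6 + 15} = - \frac{2}{21} \approx -0.095238$)
$Z = 6$ ($Z = 4 + 2 = 6$)
$G{\left(p,h \right)} = 6 + p \left(h + p\right)$ ($G{\left(p,h \right)} = 6 + \left(p + h\right) p = 6 + \left(h + p\right) p = 6 + p \left(h + p\right)$)
$-14 + G{\left(Z,-2 \right)} o = -14 + \left(6 + 6^{2} - 12\right) \left(- \frac{2}{21}\right) = -14 + \left(6 + 36 - 12\right) \left(- \frac{2}{21}\right) = -14 + 30 \left(- \frac{2}{21}\right) = -14 - \frac{20}{7} = - \frac{118}{7}$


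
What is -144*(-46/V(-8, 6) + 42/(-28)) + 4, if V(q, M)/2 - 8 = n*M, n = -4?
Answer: 13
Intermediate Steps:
V(q, M) = 16 - 8*M (V(q, M) = 16 + 2*(-4*M) = 16 - 8*M)
-144*(-46/V(-8, 6) + 42/(-28)) + 4 = -144*(-46/(16 - 8*6) + 42/(-28)) + 4 = -144*(-46/(16 - 48) + 42*(-1/28)) + 4 = -144*(-46/(-32) - 3/2) + 4 = -144*(-46*(-1/32) - 3/2) + 4 = -144*(23/16 - 3/2) + 4 = -144*(-1/16) + 4 = 9 + 4 = 13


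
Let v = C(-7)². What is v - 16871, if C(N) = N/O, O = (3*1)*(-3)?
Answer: -1366502/81 ≈ -16870.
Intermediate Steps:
O = -9 (O = 3*(-3) = -9)
C(N) = -N/9 (C(N) = N/(-9) = N*(-⅑) = -N/9)
v = 49/81 (v = (-⅑*(-7))² = (7/9)² = 49/81 ≈ 0.60494)
v - 16871 = 49/81 - 16871 = -1366502/81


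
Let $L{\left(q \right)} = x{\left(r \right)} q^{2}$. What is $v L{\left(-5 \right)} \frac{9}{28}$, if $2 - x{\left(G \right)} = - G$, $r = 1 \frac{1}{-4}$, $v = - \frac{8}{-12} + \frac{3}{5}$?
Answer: $\frac{285}{16} \approx 17.813$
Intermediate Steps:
$v = \frac{19}{15}$ ($v = \left(-8\right) \left(- \frac{1}{12}\right) + 3 \cdot \frac{1}{5} = \frac{2}{3} + \frac{3}{5} = \frac{19}{15} \approx 1.2667$)
$r = - \frac{1}{4}$ ($r = 1 \left(- \frac{1}{4}\right) = - \frac{1}{4} \approx -0.25$)
$x{\left(G \right)} = 2 + G$ ($x{\left(G \right)} = 2 - - G = 2 + G$)
$L{\left(q \right)} = \frac{7 q^{2}}{4}$ ($L{\left(q \right)} = \left(2 - \frac{1}{4}\right) q^{2} = \frac{7 q^{2}}{4}$)
$v L{\left(-5 \right)} \frac{9}{28} = \frac{19 \frac{7 \left(-5\right)^{2}}{4}}{15} \cdot \frac{9}{28} = \frac{19 \cdot \frac{7}{4} \cdot 25}{15} \cdot 9 \cdot \frac{1}{28} = \frac{19}{15} \cdot \frac{175}{4} \cdot \frac{9}{28} = \frac{665}{12} \cdot \frac{9}{28} = \frac{285}{16}$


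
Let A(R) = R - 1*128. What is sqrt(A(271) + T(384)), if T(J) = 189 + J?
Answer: 2*sqrt(179) ≈ 26.758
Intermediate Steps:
A(R) = -128 + R (A(R) = R - 128 = -128 + R)
sqrt(A(271) + T(384)) = sqrt((-128 + 271) + (189 + 384)) = sqrt(143 + 573) = sqrt(716) = 2*sqrt(179)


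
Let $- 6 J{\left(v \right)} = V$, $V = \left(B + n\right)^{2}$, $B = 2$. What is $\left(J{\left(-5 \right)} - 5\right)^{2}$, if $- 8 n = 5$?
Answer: $\frac{4165681}{147456} \approx 28.25$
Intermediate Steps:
$n = - \frac{5}{8}$ ($n = \left(- \frac{1}{8}\right) 5 = - \frac{5}{8} \approx -0.625$)
$V = \frac{121}{64}$ ($V = \left(2 - \frac{5}{8}\right)^{2} = \left(\frac{11}{8}\right)^{2} = \frac{121}{64} \approx 1.8906$)
$J{\left(v \right)} = - \frac{121}{384}$ ($J{\left(v \right)} = \left(- \frac{1}{6}\right) \frac{121}{64} = - \frac{121}{384}$)
$\left(J{\left(-5 \right)} - 5\right)^{2} = \left(- \frac{121}{384} - 5\right)^{2} = \left(- \frac{2041}{384}\right)^{2} = \frac{4165681}{147456}$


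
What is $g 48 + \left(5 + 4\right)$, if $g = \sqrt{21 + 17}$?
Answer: $9 + 48 \sqrt{38} \approx 304.89$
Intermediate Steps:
$g = \sqrt{38} \approx 6.1644$
$g 48 + \left(5 + 4\right) = \sqrt{38} \cdot 48 + \left(5 + 4\right) = 48 \sqrt{38} + 9 = 9 + 48 \sqrt{38}$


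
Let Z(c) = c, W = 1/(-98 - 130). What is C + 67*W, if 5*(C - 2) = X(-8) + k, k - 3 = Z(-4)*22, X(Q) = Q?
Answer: -19259/1140 ≈ -16.894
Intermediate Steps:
W = -1/228 (W = 1/(-228) = -1/228 ≈ -0.0043860)
k = -85 (k = 3 - 4*22 = 3 - 88 = -85)
C = -83/5 (C = 2 + (-8 - 85)/5 = 2 + (⅕)*(-93) = 2 - 93/5 = -83/5 ≈ -16.600)
C + 67*W = -83/5 + 67*(-1/228) = -83/5 - 67/228 = -19259/1140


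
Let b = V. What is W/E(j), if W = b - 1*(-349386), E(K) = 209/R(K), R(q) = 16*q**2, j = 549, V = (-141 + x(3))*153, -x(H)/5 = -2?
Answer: 1588228952688/209 ≈ 7.5992e+9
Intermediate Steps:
x(H) = 10 (x(H) = -5*(-2) = 10)
V = -20043 (V = (-141 + 10)*153 = -131*153 = -20043)
b = -20043
E(K) = 209/(16*K**2) (E(K) = 209/((16*K**2)) = 209*(1/(16*K**2)) = 209/(16*K**2))
W = 329343 (W = -20043 - 1*(-349386) = -20043 + 349386 = 329343)
W/E(j) = 329343/(((209/16)/549**2)) = 329343/(((209/16)*(1/301401))) = 329343/(209/4822416) = 329343*(4822416/209) = 1588228952688/209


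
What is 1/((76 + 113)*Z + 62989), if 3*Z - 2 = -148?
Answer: 1/53791 ≈ 1.8590e-5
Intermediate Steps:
Z = -146/3 (Z = ⅔ + (⅓)*(-148) = ⅔ - 148/3 = -146/3 ≈ -48.667)
1/((76 + 113)*Z + 62989) = 1/((76 + 113)*(-146/3) + 62989) = 1/(189*(-146/3) + 62989) = 1/(-9198 + 62989) = 1/53791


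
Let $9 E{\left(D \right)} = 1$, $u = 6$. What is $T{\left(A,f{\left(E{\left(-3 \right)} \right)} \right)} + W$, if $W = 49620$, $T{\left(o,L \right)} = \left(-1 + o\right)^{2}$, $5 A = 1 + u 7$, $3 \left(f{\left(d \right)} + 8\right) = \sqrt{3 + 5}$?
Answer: $\frac{1241944}{25} \approx 49678.0$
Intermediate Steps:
$E{\left(D \right)} = \frac{1}{9}$ ($E{\left(D \right)} = \frac{1}{9} \cdot 1 = \frac{1}{9}$)
$f{\left(d \right)} = -8 + \frac{2 \sqrt{2}}{3}$ ($f{\left(d \right)} = -8 + \frac{\sqrt{3 + 5}}{3} = -8 + \frac{\sqrt{8}}{3} = -8 + \frac{2 \sqrt{2}}{3}$)
$A = \frac{43}{5}$ ($A = \frac{1 + 6 \cdot 7}{5} = \frac{1 + 42}{5} = \frac{1}{5} \cdot 43 = \frac{43}{5} \approx 8.6$)
$T{\left(A,f{\left(E{\left(-3 \right)} \right)} \right)} + W = \left(-1 + \frac{43}{5}\right)^{2} + 49620 = \left(\frac{38}{5}\right)^{2} + 49620 = \frac{1444}{25} + 49620 = \frac{1241944}{25}$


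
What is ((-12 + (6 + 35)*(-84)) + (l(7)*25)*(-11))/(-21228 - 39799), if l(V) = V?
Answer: 5381/61027 ≈ 0.088174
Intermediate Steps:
((-12 + (6 + 35)*(-84)) + (l(7)*25)*(-11))/(-21228 - 39799) = ((-12 + (6 + 35)*(-84)) + (7*25)*(-11))/(-21228 - 39799) = ((-12 + 41*(-84)) + 175*(-11))/(-61027) = ((-12 - 3444) - 1925)*(-1/61027) = (-3456 - 1925)*(-1/61027) = -5381*(-1/61027) = 5381/61027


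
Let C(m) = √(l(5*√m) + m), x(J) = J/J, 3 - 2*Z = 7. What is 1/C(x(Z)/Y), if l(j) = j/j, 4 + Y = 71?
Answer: √1139/34 ≈ 0.99262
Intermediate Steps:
Z = -2 (Z = 3/2 - ½*7 = 3/2 - 7/2 = -2)
x(J) = 1
Y = 67 (Y = -4 + 71 = 67)
l(j) = 1
C(m) = √(1 + m)
1/C(x(Z)/Y) = 1/(√(1 + 1/67)) = 1/(√(68/67)) = 1/(2*√1139/67) = √1139/34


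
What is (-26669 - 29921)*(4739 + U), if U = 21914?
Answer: -1508293270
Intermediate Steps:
(-26669 - 29921)*(4739 + U) = (-26669 - 29921)*(4739 + 21914) = -56590*26653 = -1508293270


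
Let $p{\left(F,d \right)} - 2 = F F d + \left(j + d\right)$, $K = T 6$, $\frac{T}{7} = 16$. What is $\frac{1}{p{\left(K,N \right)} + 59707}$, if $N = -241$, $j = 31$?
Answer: $- \frac{1}{108772245} \approx -9.1935 \cdot 10^{-9}$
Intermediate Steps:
$T = 112$ ($T = 7 \cdot 16 = 112$)
$K = 672$ ($K = 112 \cdot 6 = 672$)
$p{\left(F,d \right)} = 33 + d + d F^{2}$ ($p{\left(F,d \right)} = 2 + \left(F F d + \left(31 + d\right)\right) = 2 + \left(F^{2} d + \left(31 + d\right)\right) = 2 + \left(d F^{2} + \left(31 + d\right)\right) = 2 + \left(31 + d + d F^{2}\right) = 33 + d + d F^{2}$)
$\frac{1}{p{\left(K,N \right)} + 59707} = \frac{1}{\left(33 - 241 - 241 \cdot 672^{2}\right) + 59707} = \frac{1}{\left(33 - 241 - 108831744\right) + 59707} = \frac{1}{-108831952 + 59707} = \frac{1}{-108772245} = - \frac{1}{108772245}$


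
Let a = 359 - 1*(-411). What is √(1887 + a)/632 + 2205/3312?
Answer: 245/368 + √2657/632 ≈ 0.74732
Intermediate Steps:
a = 770 (a = 359 + 411 = 770)
√(1887 + a)/632 + 2205/3312 = √(1887 + 770)/632 + 2205/3312 = √2657*(1/632) + 2205*(1/3312) = √2657/632 + 245/368 = 245/368 + √2657/632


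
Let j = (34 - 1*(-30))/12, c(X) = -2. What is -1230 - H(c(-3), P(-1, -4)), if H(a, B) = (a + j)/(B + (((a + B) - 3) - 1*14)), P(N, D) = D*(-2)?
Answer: -11060/9 ≈ -1228.9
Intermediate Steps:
P(N, D) = -2*D
j = 16/3 (j = (34 + 30)*(1/12) = 64*(1/12) = 16/3 ≈ 5.3333)
H(a, B) = (16/3 + a)/(-17 + a + 2*B) (H(a, B) = (a + 16/3)/(B + (((a + B) - 3) - 1*14)) = (16/3 + a)/(B + (((B + a) - 3) - 14)) = (16/3 + a)/(B + ((-3 + B + a) - 14)) = (16/3 + a)/(B + (-17 + B + a)) = (16/3 + a)/(-17 + a + 2*B))
-1230 - H(c(-3), P(-1, -4)) = -1230 - (16/3 - 2)/(-17 - 2 + 2*(-2*(-4))) = -1230 - 10/((-17 - 2 + 2*8)*3) = -1230 - 10/((-17 - 2 + 16)*3) = -1230 - 10/((-3)*3) = -1230 - (-1)*10/(3*3) = -1230 - 1*(-10/9) = -1230 + 10/9 = -11060/9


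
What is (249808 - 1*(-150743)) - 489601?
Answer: -89050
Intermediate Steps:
(249808 - 1*(-150743)) - 489601 = (249808 + 150743) - 489601 = 400551 - 489601 = -89050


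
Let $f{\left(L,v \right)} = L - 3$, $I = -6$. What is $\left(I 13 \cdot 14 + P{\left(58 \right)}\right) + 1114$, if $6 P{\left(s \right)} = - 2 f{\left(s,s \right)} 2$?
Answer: $- \frac{44}{3} \approx -14.667$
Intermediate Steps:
$f{\left(L,v \right)} = -3 + L$
$P{\left(s \right)} = 2 - \frac{2 s}{3}$ ($P{\left(s \right)} = \frac{- 2 \left(-3 + s\right) 2}{6} = \frac{\left(6 - 2 s\right) 2}{6} = \frac{12 - 4 s}{6} = 2 - \frac{2 s}{3}$)
$\left(I 13 \cdot 14 + P{\left(58 \right)}\right) + 1114 = \left(\left(-6\right) 13 \cdot 14 + \left(2 - \frac{116}{3}\right)\right) + 1114 = \left(\left(-78\right) 14 + \left(2 - \frac{116}{3}\right)\right) + 1114 = \left(-1092 - \frac{110}{3}\right) + 1114 = - \frac{3386}{3} + 1114 = - \frac{44}{3}$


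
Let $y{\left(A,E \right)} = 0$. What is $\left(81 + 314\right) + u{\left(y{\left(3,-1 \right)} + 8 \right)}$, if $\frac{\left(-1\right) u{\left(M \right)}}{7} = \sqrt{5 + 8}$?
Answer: $395 - 7 \sqrt{13} \approx 369.76$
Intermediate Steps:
$u{\left(M \right)} = - 7 \sqrt{13}$ ($u{\left(M \right)} = - 7 \sqrt{5 + 8} = - 7 \sqrt{13}$)
$\left(81 + 314\right) + u{\left(y{\left(3,-1 \right)} + 8 \right)} = \left(81 + 314\right) - 7 \sqrt{13} = 395 - 7 \sqrt{13}$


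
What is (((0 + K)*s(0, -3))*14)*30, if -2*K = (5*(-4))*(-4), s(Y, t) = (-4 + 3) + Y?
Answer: 16800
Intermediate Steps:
s(Y, t) = -1 + Y
K = -40 (K = -5*(-4)*(-4)/2 = -(-10)*(-4) = -½*80 = -40)
(((0 + K)*s(0, -3))*14)*30 = (((0 - 40)*(-1 + 0))*14)*30 = (-40*(-1)*14)*30 = (40*14)*30 = 560*30 = 16800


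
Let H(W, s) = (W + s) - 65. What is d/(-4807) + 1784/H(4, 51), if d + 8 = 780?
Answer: -4291704/24035 ≈ -178.56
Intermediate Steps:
H(W, s) = -65 + W + s
d = 772 (d = -8 + 780 = 772)
d/(-4807) + 1784/H(4, 51) = 772/(-4807) + 1784/(-65 + 4 + 51) = 772*(-1/4807) + 1784/(-10) = -772/4807 + 1784*(-⅒) = -772/4807 - 892/5 = -4291704/24035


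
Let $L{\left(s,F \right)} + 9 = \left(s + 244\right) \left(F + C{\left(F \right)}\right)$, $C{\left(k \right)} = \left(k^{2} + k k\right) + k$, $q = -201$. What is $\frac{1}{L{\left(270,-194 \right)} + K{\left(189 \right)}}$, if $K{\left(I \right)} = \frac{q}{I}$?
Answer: $\frac{63}{2424893054} \approx 2.5981 \cdot 10^{-8}$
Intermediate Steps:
$C{\left(k \right)} = k + 2 k^{2}$ ($C{\left(k \right)} = \left(k^{2} + k^{2}\right) + k = 2 k^{2} + k = k + 2 k^{2}$)
$L{\left(s,F \right)} = -9 + \left(244 + s\right) \left(F + F \left(1 + 2 F\right)\right)$ ($L{\left(s,F \right)} = -9 + \left(s + 244\right) \left(F + F \left(1 + 2 F\right)\right) = -9 + \left(244 + s\right) \left(F + F \left(1 + 2 F\right)\right)$)
$K{\left(I \right)} = - \frac{201}{I}$
$\frac{1}{L{\left(270,-194 \right)} + K{\left(189 \right)}} = \frac{1}{\left(-9 + 488 \left(-194\right) + 488 \left(-194\right)^{2} + 2 \left(-194\right) 270 + 2 \cdot 270 \left(-194\right)^{2}\right) - \frac{201}{189}} = \frac{1}{\left(-9 - 94672 + 488 \cdot 37636 - 104760 + 2 \cdot 270 \cdot 37636\right) - \frac{67}{63}} = \frac{1}{\left(-9 - 94672 + 18366368 - 104760 + 20323440\right) - \frac{67}{63}} = \frac{1}{38490367 - \frac{67}{63}} = \frac{1}{\frac{2424893054}{63}} = \frac{63}{2424893054}$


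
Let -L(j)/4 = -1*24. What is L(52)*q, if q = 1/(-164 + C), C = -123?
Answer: -96/287 ≈ -0.33449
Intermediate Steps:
L(j) = 96 (L(j) = -(-4)*24 = -4*(-24) = 96)
q = -1/287 (q = 1/(-164 - 123) = 1/(-287) = -1/287 ≈ -0.0034843)
L(52)*q = 96*(-1/287) = -96/287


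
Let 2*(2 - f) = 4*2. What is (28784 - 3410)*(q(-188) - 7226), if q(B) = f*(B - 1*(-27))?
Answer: -175182096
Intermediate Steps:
f = -2 (f = 2 - 2*2 = 2 - ½*8 = 2 - 4 = -2)
q(B) = -54 - 2*B (q(B) = -2*(B - 1*(-27)) = -2*(B + 27) = -2*(27 + B) = -54 - 2*B)
(28784 - 3410)*(q(-188) - 7226) = (28784 - 3410)*((-54 - 2*(-188)) - 7226) = 25374*((-54 + 376) - 7226) = 25374*(322 - 7226) = 25374*(-6904) = -175182096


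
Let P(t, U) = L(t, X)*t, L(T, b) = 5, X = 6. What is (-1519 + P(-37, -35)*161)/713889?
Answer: -31304/713889 ≈ -0.043850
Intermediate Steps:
P(t, U) = 5*t
(-1519 + P(-37, -35)*161)/713889 = (-1519 + (5*(-37))*161)/713889 = (-1519 - 185*161)*(1/713889) = (-1519 - 29785)*(1/713889) = -31304*1/713889 = -31304/713889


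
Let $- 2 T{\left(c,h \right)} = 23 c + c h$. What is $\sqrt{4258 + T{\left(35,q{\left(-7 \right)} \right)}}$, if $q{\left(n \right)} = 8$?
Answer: $\frac{\sqrt{14862}}{2} \approx 60.955$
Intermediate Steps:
$T{\left(c,h \right)} = - \frac{23 c}{2} - \frac{c h}{2}$ ($T{\left(c,h \right)} = - \frac{23 c + c h}{2} = - \frac{23 c}{2} - \frac{c h}{2}$)
$\sqrt{4258 + T{\left(35,q{\left(-7 \right)} \right)}} = \sqrt{4258 - \frac{35 \left(23 + 8\right)}{2}} = \sqrt{4258 - \frac{35}{2} \cdot 31} = \sqrt{4258 - \frac{1085}{2}} = \sqrt{\frac{7431}{2}} = \frac{\sqrt{14862}}{2}$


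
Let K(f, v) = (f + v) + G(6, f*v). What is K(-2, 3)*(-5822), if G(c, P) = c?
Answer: -40754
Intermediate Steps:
K(f, v) = 6 + f + v (K(f, v) = (f + v) + 6 = 6 + f + v)
K(-2, 3)*(-5822) = (6 - 2 + 3)*(-5822) = 7*(-5822) = -40754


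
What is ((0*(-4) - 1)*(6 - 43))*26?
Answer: 962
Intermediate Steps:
((0*(-4) - 1)*(6 - 43))*26 = ((0 - 1)*(-37))*26 = -1*(-37)*26 = 37*26 = 962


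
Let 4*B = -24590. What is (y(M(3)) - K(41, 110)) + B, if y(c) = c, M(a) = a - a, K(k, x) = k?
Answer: -12377/2 ≈ -6188.5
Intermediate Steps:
B = -12295/2 (B = (¼)*(-24590) = -12295/2 ≈ -6147.5)
M(a) = 0
(y(M(3)) - K(41, 110)) + B = (0 - 1*41) - 12295/2 = (0 - 41) - 12295/2 = -41 - 12295/2 = -12377/2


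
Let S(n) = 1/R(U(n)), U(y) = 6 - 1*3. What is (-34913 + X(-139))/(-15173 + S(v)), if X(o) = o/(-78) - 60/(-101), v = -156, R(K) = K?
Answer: 275025895/119530268 ≈ 2.3009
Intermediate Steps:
U(y) = 3 (U(y) = 6 - 3 = 3)
X(o) = 60/101 - o/78 (X(o) = o*(-1/78) - 60*(-1/101) = -o/78 + 60/101 = 60/101 - o/78)
S(n) = ⅓ (S(n) = 1/3 = ⅓)
(-34913 + X(-139))/(-15173 + S(v)) = (-34913 + (60/101 - 1/78*(-139)))/(-15173 + ⅓) = (-34913 + (60/101 + 139/78))/(-45518/3) = (-34913 + 18719/7878)*(-3/45518) = -275025895/7878*(-3/45518) = 275025895/119530268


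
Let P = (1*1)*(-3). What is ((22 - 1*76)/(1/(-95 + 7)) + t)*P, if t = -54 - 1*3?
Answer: -14085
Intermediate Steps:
t = -57 (t = -54 - 3 = -57)
P = -3 (P = 1*(-3) = -3)
((22 - 1*76)/(1/(-95 + 7)) + t)*P = ((22 - 1*76)/(1/(-95 + 7)) - 57)*(-3) = ((22 - 76)/(1/(-88)) - 57)*(-3) = (-54/(-1/88) - 57)*(-3) = (-54*(-88) - 57)*(-3) = (4752 - 57)*(-3) = 4695*(-3) = -14085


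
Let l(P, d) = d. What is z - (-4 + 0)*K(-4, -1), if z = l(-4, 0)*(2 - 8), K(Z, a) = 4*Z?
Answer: -64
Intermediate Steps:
z = 0 (z = 0*(2 - 8) = 0*(-6) = 0)
z - (-4 + 0)*K(-4, -1) = 0 - (-4 + 0)*4*(-4) = 0 - (-4)*(-16) = 0 - 1*64 = 0 - 64 = -64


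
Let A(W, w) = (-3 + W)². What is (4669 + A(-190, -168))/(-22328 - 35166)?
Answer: -20959/28747 ≈ -0.72908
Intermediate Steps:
(4669 + A(-190, -168))/(-22328 - 35166) = (4669 + (-3 - 190)²)/(-22328 - 35166) = (4669 + (-193)²)/(-57494) = (4669 + 37249)*(-1/57494) = 41918*(-1/57494) = -20959/28747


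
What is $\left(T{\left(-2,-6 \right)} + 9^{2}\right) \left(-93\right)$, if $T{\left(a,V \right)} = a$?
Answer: $-7347$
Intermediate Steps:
$\left(T{\left(-2,-6 \right)} + 9^{2}\right) \left(-93\right) = \left(-2 + 9^{2}\right) \left(-93\right) = \left(-2 + 81\right) \left(-93\right) = 79 \left(-93\right) = -7347$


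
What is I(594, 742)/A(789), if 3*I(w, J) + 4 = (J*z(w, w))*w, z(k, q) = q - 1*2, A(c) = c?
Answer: 260922812/2367 ≈ 1.1023e+5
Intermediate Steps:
z(k, q) = -2 + q (z(k, q) = q - 2 = -2 + q)
I(w, J) = -4/3 + J*w*(-2 + w)/3 (I(w, J) = -4/3 + ((J*(-2 + w))*w)/3 = -4/3 + (J*w*(-2 + w))/3 = -4/3 + J*w*(-2 + w)/3)
I(594, 742)/A(789) = (-4/3 + (⅓)*742*594*(-2 + 594))/789 = (-4/3 + (⅓)*742*594*592)*(1/789) = (-4/3 + 86974272)*(1/789) = (260922812/3)*(1/789) = 260922812/2367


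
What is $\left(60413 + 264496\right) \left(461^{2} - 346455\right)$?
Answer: $-43516362006$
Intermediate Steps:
$\left(60413 + 264496\right) \left(461^{2} - 346455\right) = 324909 \left(212521 - 346455\right) = 324909 \left(-133934\right) = -43516362006$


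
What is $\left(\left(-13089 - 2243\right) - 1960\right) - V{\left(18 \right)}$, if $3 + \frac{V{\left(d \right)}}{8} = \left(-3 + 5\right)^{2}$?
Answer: $-17300$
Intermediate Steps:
$V{\left(d \right)} = 8$ ($V{\left(d \right)} = -24 + 8 \left(-3 + 5\right)^{2} = -24 + 8 \cdot 2^{2} = -24 + 8 \cdot 4 = -24 + 32 = 8$)
$\left(\left(-13089 - 2243\right) - 1960\right) - V{\left(18 \right)} = \left(\left(-13089 - 2243\right) - 1960\right) - 8 = \left(-15332 - 1960\right) - 8 = -17292 - 8 = -17300$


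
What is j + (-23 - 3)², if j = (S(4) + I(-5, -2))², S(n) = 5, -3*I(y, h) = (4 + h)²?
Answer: 6205/9 ≈ 689.44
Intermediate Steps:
I(y, h) = -(4 + h)²/3
j = 121/9 (j = (5 - (4 - 2)²/3)² = (5 - ⅓*2²)² = (5 - ⅓*4)² = (5 - 4/3)² = (11/3)² = 121/9 ≈ 13.444)
j + (-23 - 3)² = 121/9 + (-23 - 3)² = 121/9 + (-26)² = 121/9 + 676 = 6205/9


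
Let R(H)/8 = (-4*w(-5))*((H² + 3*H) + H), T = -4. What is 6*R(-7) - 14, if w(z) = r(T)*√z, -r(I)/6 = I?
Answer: -14 - 96768*I*√5 ≈ -14.0 - 2.1638e+5*I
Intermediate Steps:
r(I) = -6*I
w(z) = 24*√z (w(z) = (-6*(-4))*√z = 24*√z)
R(H) = -768*I*√5*(H² + 4*H) (R(H) = 8*((-96*√(-5))*((H² + 3*H) + H)) = 8*((-96*I*√5)*(H² + 4*H)) = 8*(-96*I*√5*(H² + 4*H)) = -768*I*√5*(H² + 4*H))
6*R(-7) - 14 = 6*(-768*I*(-7)*√5*(4 - 7)) - 14 = 6*(-768*I*(-7)*√5*(-3)) - 14 = 6*(-16128*I*√5) - 14 = -96768*I*√5 - 14 = -14 - 96768*I*√5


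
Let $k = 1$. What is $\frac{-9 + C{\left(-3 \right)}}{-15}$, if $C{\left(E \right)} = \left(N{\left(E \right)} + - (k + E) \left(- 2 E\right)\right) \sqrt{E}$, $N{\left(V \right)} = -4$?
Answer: $\frac{3}{5} - \frac{8 i \sqrt{3}}{15} \approx 0.6 - 0.92376 i$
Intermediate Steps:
$C{\left(E \right)} = \sqrt{E} \left(-4 - 2 E \left(-1 - E\right)\right)$ ($C{\left(E \right)} = \left(-4 + - (1 + E) \left(- 2 E\right)\right) \sqrt{E} = \left(-4 + \left(-1 - E\right) \left(- 2 E\right)\right) \sqrt{E} = \left(-4 - 2 E \left(-1 - E\right)\right) \sqrt{E} = \sqrt{E} \left(-4 - 2 E \left(-1 - E\right)\right)$)
$\frac{-9 + C{\left(-3 \right)}}{-15} = \frac{-9 + 2 \sqrt{-3} \left(-2 - 3 + \left(-3\right)^{2}\right)}{-15} = \left(-9 + 2 i \sqrt{3} \left(-2 - 3 + 9\right)\right) \left(- \frac{1}{15}\right) = \left(-9 + 2 i \sqrt{3} \cdot 4\right) \left(- \frac{1}{15}\right) = \left(-9 + 8 i \sqrt{3}\right) \left(- \frac{1}{15}\right) = \frac{3}{5} - \frac{8 i \sqrt{3}}{15}$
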